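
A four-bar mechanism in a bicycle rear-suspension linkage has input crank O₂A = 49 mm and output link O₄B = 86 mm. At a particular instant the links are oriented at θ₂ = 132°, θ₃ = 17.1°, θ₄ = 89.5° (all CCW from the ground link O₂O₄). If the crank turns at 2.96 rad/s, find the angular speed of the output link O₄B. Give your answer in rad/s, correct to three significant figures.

1.60

ω₂ = 2.96 rad/s
Differentiating the loop-closure r₂e^{iθ₂}+r₃e^{iθ₃}=r₁+r₄e^{iθ₄} gives r₂ω₂e^{iθ₂}+r₃ω₃e^{iθ₃}=r₄ω₄e^{iθ₄}.
Eliminating the other unknown: ω₄ = r₂ω₂ sin(θ₂−θ₃) / [r₄ sin(θ₄−θ₃)].
Numerator sine = +0.90704; denominator sine = +0.95319.
Result = 0.049·2.96·(+0.90704) / (0.086·(+0.95319)) = +1.6049 rad/s; magnitude 1.6049 rad/s.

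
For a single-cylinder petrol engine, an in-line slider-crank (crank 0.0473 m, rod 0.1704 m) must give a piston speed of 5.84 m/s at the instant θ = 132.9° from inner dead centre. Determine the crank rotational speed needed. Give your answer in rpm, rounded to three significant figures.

For an in-line slider-crank, |v_piston| = rω|sinθ|·[1 + r cosθ/√(L² − r² sin²θ)].
With r = 0.0473 m, L = 0.1704 m, θ = 132.9°: the bracketed kinematic factor |dx/dθ| = 0.027962 m.
ω = v/|dx/dθ| = 5.84/0.027962 = 208.85 rad/s.
N = 60ω/(2π) = 1994.4 rpm.

1990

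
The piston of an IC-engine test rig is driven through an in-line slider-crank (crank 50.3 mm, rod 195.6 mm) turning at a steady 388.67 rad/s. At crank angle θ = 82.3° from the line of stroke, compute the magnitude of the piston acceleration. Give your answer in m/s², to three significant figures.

ω = 388.7 rad/s
x(θ) = r cosθ + √(L² − r² sin²θ); with ω constant, a = ω²·d²x/dθ².
d²x/dθ² = −r cosθ − r²(cos2θ)/√u − r⁴ sin²2θ/(4u^{3/2}),  u = L² − r² sin²θ = 0.0357747 m².
Substituting r = 0.0503 m, L = 0.1956 m, θ = 82.3°: d²x/dθ² = +0.0061402 m.
a = ω²·d²x/dθ² = (388.7)²·(+0.0061402) = +927.57 m/s²;  |a| = 927.57 m/s².

928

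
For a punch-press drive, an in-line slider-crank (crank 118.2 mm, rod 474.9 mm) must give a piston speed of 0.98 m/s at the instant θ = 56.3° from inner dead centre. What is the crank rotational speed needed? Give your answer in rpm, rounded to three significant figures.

83.4

For an in-line slider-crank, |v_piston| = rω|sinθ|·[1 + r cosθ/√(L² − r² sin²θ)].
With r = 0.1182 m, L = 0.4749 m, θ = 56.3°: the bracketed kinematic factor |dx/dθ| = 0.11222 m.
ω = v/|dx/dθ| = 0.98/0.11222 = 8.733 rad/s.
N = 60ω/(2π) = 83.394 rpm.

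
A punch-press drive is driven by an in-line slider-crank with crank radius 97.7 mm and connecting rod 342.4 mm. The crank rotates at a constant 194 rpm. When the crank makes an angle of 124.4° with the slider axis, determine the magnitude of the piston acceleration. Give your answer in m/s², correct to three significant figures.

26.8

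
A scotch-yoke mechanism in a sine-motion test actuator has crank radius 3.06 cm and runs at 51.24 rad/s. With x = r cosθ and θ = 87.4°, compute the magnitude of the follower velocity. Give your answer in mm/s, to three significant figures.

ω = 51.24 rad/s
x = r cosθ ⇒ ẋ = −rω sinθ.
|v| = rω|sinθ| = 0.0306·51.24·|sin 87.4°| = 1.5663 m/s = 1566.3 mm/s.

1570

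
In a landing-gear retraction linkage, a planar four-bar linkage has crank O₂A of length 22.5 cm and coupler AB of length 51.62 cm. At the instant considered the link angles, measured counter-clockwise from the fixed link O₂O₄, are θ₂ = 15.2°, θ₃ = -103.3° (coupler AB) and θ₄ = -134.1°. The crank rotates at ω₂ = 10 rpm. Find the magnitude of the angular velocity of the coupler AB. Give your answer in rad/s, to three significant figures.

0.455

ω₂ = 1.047 rad/s (from 10 rpm).
Differentiating the loop-closure r₂e^{iθ₂}+r₃e^{iθ₃}=r₁+r₄e^{iθ₄} gives r₂ω₂e^{iθ₂}+r₃ω₃e^{iθ₃}=r₄ω₄e^{iθ₄}.
Eliminating the other unknown: ω₃ = r₂ω₂ sin(θ₄−θ₂) / [r₃ sin(θ₃−θ₄)].
Numerator sine = -0.51054; denominator sine = +0.51204.
Result = 0.225·1.047·(-0.51054) / (0.5162·(+0.51204)) = -0.45511 rad/s; magnitude 0.45511 rad/s.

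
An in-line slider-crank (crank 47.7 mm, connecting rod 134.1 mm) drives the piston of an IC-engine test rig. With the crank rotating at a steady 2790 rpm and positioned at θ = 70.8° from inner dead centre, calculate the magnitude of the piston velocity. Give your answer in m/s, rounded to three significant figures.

14.8

ω = 2π·2790/60 = 292.2 rad/s
For an in-line slider-crank, x = r cosθ + √(L² − r² sin²θ), so v = −rω sinθ·[1 + r cosθ/√(L² − r² sin²θ)].
With r = 0.0477 m, L = 0.1341 m, θ = 70.8°: √(L² − r² sin²θ) = 0.12631 m.
v = −0.0477·292.2·0.94438·[1 + 0.0477·0.32887/0.12631] = -14.796 m/s.
|v| = 14.796 m/s.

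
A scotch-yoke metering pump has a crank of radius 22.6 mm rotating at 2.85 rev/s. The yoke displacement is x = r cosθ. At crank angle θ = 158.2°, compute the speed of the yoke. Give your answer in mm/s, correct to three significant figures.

150

ω = 17.91 rad/s (from 2.85 rev/s).
x = r cosθ ⇒ ẋ = −rω sinθ.
|v| = rω|sinθ| = 0.0226·17.91·|sin 158.2°| = 0.15029 m/s = 150.29 mm/s.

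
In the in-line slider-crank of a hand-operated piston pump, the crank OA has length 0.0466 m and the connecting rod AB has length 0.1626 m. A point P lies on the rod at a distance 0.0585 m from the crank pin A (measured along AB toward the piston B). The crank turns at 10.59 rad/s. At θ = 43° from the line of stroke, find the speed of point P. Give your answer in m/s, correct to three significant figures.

ω = 10.59 rad/s.  Crank-pin speed |V_A| = rω = 0.49349 m/s, perpendicular to OA.
Rod angle: sinφ = −(r/L) sinθ ⇒ φ = -11.271°; ω_rod = −rω cosθ/√(L²−r²sin²θ) = -2.2633 rad/s.
V_P = V_A + ω_rod × AP, with AP = 0.0585 m along the rod.
Components: V_Px = −rω sinθ − a·ω_rod·sinφ = -0.36244 m/s;  V_Py = rω cosθ + a·ω_rod·cosφ = +0.23107 m/s.
|V_P| = √(V_Px² + V_Py²) = 0.42983 m/s.

0.430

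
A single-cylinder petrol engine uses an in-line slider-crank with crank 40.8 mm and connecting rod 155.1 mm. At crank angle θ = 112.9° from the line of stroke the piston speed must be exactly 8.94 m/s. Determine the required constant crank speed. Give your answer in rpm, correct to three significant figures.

For an in-line slider-crank, |v_piston| = rω|sinθ|·[1 + r cosθ/√(L² − r² sin²θ)].
With r = 0.0408 m, L = 0.1551 m, θ = 112.9°: the bracketed kinematic factor |dx/dθ| = 0.033619 m.
ω = v/|dx/dθ| = 8.94/0.033619 = 265.92 rad/s.
N = 60ω/(2π) = 2539.4 rpm.

2540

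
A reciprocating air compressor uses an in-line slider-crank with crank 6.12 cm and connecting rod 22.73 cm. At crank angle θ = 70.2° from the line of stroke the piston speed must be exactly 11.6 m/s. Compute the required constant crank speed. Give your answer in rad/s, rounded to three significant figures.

For an in-line slider-crank, |v_piston| = rω|sinθ|·[1 + r cosθ/√(L² − r² sin²θ)].
With r = 0.0612 m, L = 0.2273 m, θ = 70.2°: the bracketed kinematic factor |dx/dθ| = 0.063011 m.
ω = v/|dx/dθ| = 11.6/0.063011 = 184.1 rad/s.

184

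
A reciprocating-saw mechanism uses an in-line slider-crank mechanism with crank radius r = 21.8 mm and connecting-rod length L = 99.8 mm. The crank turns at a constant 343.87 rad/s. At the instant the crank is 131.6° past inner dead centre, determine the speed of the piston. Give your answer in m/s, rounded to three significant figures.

4.78

ω = 343.9 rad/s
For an in-line slider-crank, x = r cosθ + √(L² − r² sin²θ), so v = −rω sinθ·[1 + r cosθ/√(L² − r² sin²θ)].
With r = 0.0218 m, L = 0.0998 m, θ = 131.6°: √(L² − r² sin²θ) = 0.09846 m.
v = −0.0218·343.9·0.74780·[1 + 0.0218·-0.66393/0.09846] = -4.7817 m/s.
|v| = 4.7817 m/s.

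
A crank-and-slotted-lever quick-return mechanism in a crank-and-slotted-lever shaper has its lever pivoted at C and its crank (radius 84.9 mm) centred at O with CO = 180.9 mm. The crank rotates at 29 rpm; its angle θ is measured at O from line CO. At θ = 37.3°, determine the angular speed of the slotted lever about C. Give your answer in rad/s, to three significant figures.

ω = 3.037 rad/s (from 29 rpm).
Crank pin A relative to C: A = (d + r cosθ, r sinθ); lever angle φ = atan2(r sinθ, d + r cosθ).
Differentiating tanφ: φ̇ = rω(d cosθ + r)/(d² + r² + 2dr cosθ).
d² + r² + 2dr cosθ = |CA|² = 0.0643672 m²;  d cosθ + r = +0.2288 m.
|ω_lever| = |0.0849·3.037·+0.2288| / 0.0643672 = 0.91649 rad/s.

0.916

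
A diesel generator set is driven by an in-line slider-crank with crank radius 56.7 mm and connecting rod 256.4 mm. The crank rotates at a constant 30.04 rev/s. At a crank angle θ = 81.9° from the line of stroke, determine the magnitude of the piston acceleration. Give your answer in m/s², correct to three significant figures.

155

ω = 2π·30 = 188.7 rad/s
x(θ) = r cosθ + √(L² − r² sin²θ); with ω constant, a = ω²·d²x/dθ².
d²x/dθ² = −r cosθ − r²(cos2θ)/√u − r⁴ sin²2θ/(4u^{3/2}),  u = L² − r² sin²θ = 0.0625899 m².
Substituting r = 0.0567 m, L = 0.2564 m, θ = 81.9°: d²x/dθ² = +0.0043381 m.
a = ω²·d²x/dθ² = (188.7)²·(+0.0043381) = +154.55 m/s²;  |a| = 154.55 m/s².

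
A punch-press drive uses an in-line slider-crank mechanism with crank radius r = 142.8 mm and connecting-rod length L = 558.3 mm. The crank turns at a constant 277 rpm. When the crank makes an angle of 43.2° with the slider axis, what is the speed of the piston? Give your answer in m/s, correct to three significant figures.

ω = 2π·277/60 = 29.01 rad/s
For an in-line slider-crank, x = r cosθ + √(L² − r² sin²θ), so v = −rω sinθ·[1 + r cosθ/√(L² − r² sin²θ)].
With r = 0.1428 m, L = 0.5583 m, θ = 43.2°: √(L² − r² sin²θ) = 0.54968 m.
v = −0.1428·29.01·0.68455·[1 + 0.1428·0.72897/0.54968] = -3.3726 m/s.
|v| = 3.3726 m/s.

3.37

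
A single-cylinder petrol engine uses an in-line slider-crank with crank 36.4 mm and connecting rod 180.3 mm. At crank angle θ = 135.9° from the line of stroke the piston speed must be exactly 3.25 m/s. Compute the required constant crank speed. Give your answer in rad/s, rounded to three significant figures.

150

For an in-line slider-crank, |v_piston| = rω|sinθ|·[1 + r cosθ/√(L² − r² sin²θ)].
With r = 0.0364 m, L = 0.1803 m, θ = 135.9°: the bracketed kinematic factor |dx/dθ| = 0.021622 m.
ω = v/|dx/dθ| = 3.25/0.021622 = 150.31 rad/s.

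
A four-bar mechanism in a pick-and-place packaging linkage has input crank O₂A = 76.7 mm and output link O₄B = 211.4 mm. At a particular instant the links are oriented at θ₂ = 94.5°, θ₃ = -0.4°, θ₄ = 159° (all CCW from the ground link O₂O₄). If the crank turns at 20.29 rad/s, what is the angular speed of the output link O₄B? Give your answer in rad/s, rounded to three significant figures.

20.8

ω₂ = 20.29 rad/s
Differentiating the loop-closure r₂e^{iθ₂}+r₃e^{iθ₃}=r₁+r₄e^{iθ₄} gives r₂ω₂e^{iθ₂}+r₃ω₃e^{iθ₃}=r₄ω₄e^{iθ₄}.
Eliminating the other unknown: ω₄ = r₂ω₂ sin(θ₂−θ₃) / [r₄ sin(θ₄−θ₃)].
Numerator sine = +0.99635; denominator sine = +0.35184.
Result = 0.0767·20.29·(+0.99635) / (0.2114·(+0.35184)) = +20.847 rad/s; magnitude 20.847 rad/s.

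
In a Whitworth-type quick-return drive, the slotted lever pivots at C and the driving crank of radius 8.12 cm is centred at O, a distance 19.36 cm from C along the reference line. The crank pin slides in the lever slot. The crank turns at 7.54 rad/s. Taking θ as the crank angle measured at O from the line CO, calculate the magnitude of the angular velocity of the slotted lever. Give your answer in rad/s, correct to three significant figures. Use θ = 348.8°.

2.22

ω = 7.54 rad/s
Crank pin A relative to C: A = (d + r cosθ, r sinθ); lever angle φ = atan2(r sinθ, d + r cosθ).
Differentiating tanφ: φ̇ = rω(d cosθ + r)/(d² + r² + 2dr cosθ).
d² + r² + 2dr cosθ = |CA|² = 0.0749163 m²;  d cosθ + r = +0.27111 m.
|ω_lever| = |0.0812·7.54·+0.27111| / 0.0749163 = 2.2157 rad/s.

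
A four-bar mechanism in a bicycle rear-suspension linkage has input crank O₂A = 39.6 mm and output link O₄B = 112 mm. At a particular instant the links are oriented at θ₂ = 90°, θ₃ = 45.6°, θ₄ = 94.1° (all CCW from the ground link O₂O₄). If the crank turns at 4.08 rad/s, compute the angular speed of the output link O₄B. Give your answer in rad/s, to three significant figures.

ω₂ = 4.08 rad/s
Differentiating the loop-closure r₂e^{iθ₂}+r₃e^{iθ₃}=r₁+r₄e^{iθ₄} gives r₂ω₂e^{iθ₂}+r₃ω₃e^{iθ₃}=r₄ω₄e^{iθ₄}.
Eliminating the other unknown: ω₄ = r₂ω₂ sin(θ₂−θ₃) / [r₄ sin(θ₄−θ₃)].
Numerator sine = +0.69966; denominator sine = +0.74896.
Result = 0.0396·4.08·(+0.69966) / (0.112·(+0.74896)) = +1.3476 rad/s; magnitude 1.3476 rad/s.

1.35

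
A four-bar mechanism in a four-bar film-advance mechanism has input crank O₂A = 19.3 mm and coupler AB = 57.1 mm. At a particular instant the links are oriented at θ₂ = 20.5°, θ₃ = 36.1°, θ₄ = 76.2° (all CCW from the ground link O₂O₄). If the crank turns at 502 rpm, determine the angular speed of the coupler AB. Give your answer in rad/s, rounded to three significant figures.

ω₂ = 52.57 rad/s (from 502 rpm).
Differentiating the loop-closure r₂e^{iθ₂}+r₃e^{iθ₃}=r₁+r₄e^{iθ₄} gives r₂ω₂e^{iθ₂}+r₃ω₃e^{iθ₃}=r₄ω₄e^{iθ₄}.
Eliminating the other unknown: ω₃ = r₂ω₂ sin(θ₄−θ₂) / [r₃ sin(θ₃−θ₄)].
Numerator sine = +0.82610; denominator sine = -0.64412.
Result = 0.0193·52.57·(+0.82610) / (0.0571·(-0.64412)) = -22.789 rad/s; magnitude 22.789 rad/s.

22.8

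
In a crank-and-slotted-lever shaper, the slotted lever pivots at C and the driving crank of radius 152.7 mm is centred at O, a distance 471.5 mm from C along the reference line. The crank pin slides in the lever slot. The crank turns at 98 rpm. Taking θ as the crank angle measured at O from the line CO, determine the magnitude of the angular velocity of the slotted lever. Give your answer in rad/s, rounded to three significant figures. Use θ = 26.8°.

2.40

ω = 10.26 rad/s (from 98 rpm).
Crank pin A relative to C: A = (d + r cosθ, r sinθ); lever angle φ = atan2(r sinθ, d + r cosθ).
Differentiating tanφ: φ̇ = rω(d cosθ + r)/(d² + r² + 2dr cosθ).
d² + r² + 2dr cosθ = |CA|² = 0.374158 m²;  d cosθ + r = +0.57355 m.
|ω_lever| = |0.1527·10.26·+0.57355| / 0.374158 = 2.4022 rad/s.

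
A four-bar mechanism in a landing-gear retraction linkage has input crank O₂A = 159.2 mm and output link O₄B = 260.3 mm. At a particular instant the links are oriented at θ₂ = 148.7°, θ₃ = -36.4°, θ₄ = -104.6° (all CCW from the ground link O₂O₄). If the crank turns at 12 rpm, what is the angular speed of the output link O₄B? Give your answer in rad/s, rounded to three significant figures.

ω₂ = 1.257 rad/s (from 12 rpm).
Differentiating the loop-closure r₂e^{iθ₂}+r₃e^{iθ₃}=r₁+r₄e^{iθ₄} gives r₂ω₂e^{iθ₂}+r₃ω₃e^{iθ₃}=r₄ω₄e^{iθ₄}.
Eliminating the other unknown: ω₄ = r₂ω₂ sin(θ₂−θ₃) / [r₄ sin(θ₄−θ₃)].
Numerator sine = -0.08889; denominator sine = -0.92849.
Result = 0.1592·1.257·(-0.08889) / (0.2603·(-0.92849)) = +0.073583 rad/s; magnitude 0.073583 rad/s.

0.0736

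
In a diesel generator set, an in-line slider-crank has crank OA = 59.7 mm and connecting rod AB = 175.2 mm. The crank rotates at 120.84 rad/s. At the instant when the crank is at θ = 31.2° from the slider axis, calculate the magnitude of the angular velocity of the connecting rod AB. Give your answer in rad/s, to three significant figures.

ω = 120.8 rad/s
The rod makes angle φ with the slider axis where L sinφ = r sinθ; differentiating, L cosφ·φ̇ = r ω cosθ.
L cosφ = √(L² − r² sin²θ) = 0.17245 m.
|ω_rod| = r ω |cosθ| / √(L² − r² sin²θ) = 0.0597·120.8·0.85536/0.17245 = 35.783 rad/s.

35.8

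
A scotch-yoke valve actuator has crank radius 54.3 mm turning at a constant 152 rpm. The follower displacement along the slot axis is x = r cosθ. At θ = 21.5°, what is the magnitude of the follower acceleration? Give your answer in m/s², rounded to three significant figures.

ω = 15.92 rad/s (from 152 rpm).
x = r cosθ ⇒ ẍ = −rω² cosθ (ω constant).
|a| = rω²|cosθ| = 0.0543·(15.92)²·|cos 21.5°| = 12.8 m/s².

12.8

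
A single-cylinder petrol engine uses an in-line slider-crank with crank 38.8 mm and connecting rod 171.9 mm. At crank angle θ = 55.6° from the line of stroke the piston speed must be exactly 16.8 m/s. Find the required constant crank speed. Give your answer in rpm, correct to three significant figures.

4440

For an in-line slider-crank, |v_piston| = rω|sinθ|·[1 + r cosθ/√(L² − r² sin²θ)].
With r = 0.0388 m, L = 0.1719 m, θ = 55.6°: the bracketed kinematic factor |dx/dθ| = 0.03617 m.
ω = v/|dx/dθ| = 16.8/0.03617 = 464.48 rad/s.
N = 60ω/(2π) = 4435.4 rpm.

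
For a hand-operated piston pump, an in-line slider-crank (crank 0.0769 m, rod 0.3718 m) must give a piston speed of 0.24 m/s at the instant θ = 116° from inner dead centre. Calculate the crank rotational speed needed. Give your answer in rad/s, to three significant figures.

3.83

For an in-line slider-crank, |v_piston| = rω|sinθ|·[1 + r cosθ/√(L² − r² sin²θ)].
With r = 0.0769 m, L = 0.3718 m, θ = 116°: the bracketed kinematic factor |dx/dθ| = 0.062739 m.
ω = v/|dx/dθ| = 0.24/0.062739 = 3.8254 rad/s.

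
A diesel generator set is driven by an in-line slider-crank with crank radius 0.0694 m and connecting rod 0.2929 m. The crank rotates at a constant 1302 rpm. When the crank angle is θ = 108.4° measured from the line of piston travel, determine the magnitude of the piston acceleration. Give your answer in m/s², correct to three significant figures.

657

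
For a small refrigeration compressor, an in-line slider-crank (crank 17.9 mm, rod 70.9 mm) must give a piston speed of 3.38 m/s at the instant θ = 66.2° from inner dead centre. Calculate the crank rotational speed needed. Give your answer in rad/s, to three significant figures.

187

For an in-line slider-crank, |v_piston| = rω|sinθ|·[1 + r cosθ/√(L² − r² sin²θ)].
With r = 0.0179 m, L = 0.0709 m, θ = 66.2°: the bracketed kinematic factor |dx/dθ| = 0.018093 m.
ω = v/|dx/dθ| = 3.38/0.018093 = 186.81 rad/s.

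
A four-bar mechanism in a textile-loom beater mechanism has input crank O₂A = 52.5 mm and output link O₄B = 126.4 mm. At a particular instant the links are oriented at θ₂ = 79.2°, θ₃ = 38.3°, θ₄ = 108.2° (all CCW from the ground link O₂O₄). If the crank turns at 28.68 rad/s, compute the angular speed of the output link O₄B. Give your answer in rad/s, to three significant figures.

8.31

ω₂ = 28.68 rad/s
Differentiating the loop-closure r₂e^{iθ₂}+r₃e^{iθ₃}=r₁+r₄e^{iθ₄} gives r₂ω₂e^{iθ₂}+r₃ω₃e^{iθ₃}=r₄ω₄e^{iθ₄}.
Eliminating the other unknown: ω₄ = r₂ω₂ sin(θ₂−θ₃) / [r₄ sin(θ₄−θ₃)].
Numerator sine = +0.65474; denominator sine = +0.93909.
Result = 0.0525·28.68·(+0.65474) / (0.1264·(+0.93909)) = +8.3052 rad/s; magnitude 8.3052 rad/s.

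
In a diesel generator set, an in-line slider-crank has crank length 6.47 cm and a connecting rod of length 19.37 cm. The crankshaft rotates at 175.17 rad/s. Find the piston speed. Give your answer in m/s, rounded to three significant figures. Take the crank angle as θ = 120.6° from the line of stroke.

ω = 175.2 rad/s
For an in-line slider-crank, x = r cosθ + √(L² − r² sin²θ), so v = −rω sinθ·[1 + r cosθ/√(L² − r² sin²θ)].
With r = 0.0647 m, L = 0.1937 m, θ = 120.6°: √(L² − r² sin²θ) = 0.18552 m.
v = −0.0647·175.2·0.86074·[1 + 0.0647·-0.50904/0.18552] = -8.0234 m/s.
|v| = 8.0234 m/s.

8.02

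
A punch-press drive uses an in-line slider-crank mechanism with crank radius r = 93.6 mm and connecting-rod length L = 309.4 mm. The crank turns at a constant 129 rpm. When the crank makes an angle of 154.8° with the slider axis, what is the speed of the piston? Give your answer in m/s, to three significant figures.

ω = 2π·129/60 = 13.51 rad/s
For an in-line slider-crank, x = r cosθ + √(L² − r² sin²θ), so v = −rω sinθ·[1 + r cosθ/√(L² − r² sin²θ)].
With r = 0.0936 m, L = 0.3094 m, θ = 154.8°: √(L² − r² sin²θ) = 0.30682 m.
v = −0.0936·13.51·0.42578·[1 + 0.0936·-0.90483/0.30682] = -0.38976 m/s.
|v| = 0.38976 m/s.

0.390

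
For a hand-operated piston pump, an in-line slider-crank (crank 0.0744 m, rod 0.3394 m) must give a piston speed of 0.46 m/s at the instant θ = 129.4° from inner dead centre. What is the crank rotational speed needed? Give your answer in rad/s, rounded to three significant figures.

For an in-line slider-crank, |v_piston| = rω|sinθ|·[1 + r cosθ/√(L² − r² sin²θ)].
With r = 0.0744 m, L = 0.3394 m, θ = 129.4°: the bracketed kinematic factor |dx/dθ| = 0.049375 m.
ω = v/|dx/dθ| = 0.46/0.049375 = 9.3165 rad/s.

9.32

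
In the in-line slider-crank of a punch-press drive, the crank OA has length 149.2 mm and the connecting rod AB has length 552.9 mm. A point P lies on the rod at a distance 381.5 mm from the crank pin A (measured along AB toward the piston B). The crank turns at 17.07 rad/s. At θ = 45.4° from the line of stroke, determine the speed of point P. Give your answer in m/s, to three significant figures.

2.13

ω = 17.07 rad/s.  Crank-pin speed |V_A| = rω = 2.5468 m/s, perpendicular to OA.
Rod angle: sinφ = −(r/L) sinθ ⇒ φ = -11.078°; ω_rod = −rω cosθ/√(L²−r²sin²θ) = -3.2958 rad/s.
V_P = V_A + ω_rod × AP, with AP = 0.3815 m along the rod.
Components: V_Px = −rω sinθ − a·ω_rod·sinφ = -2.055 m/s;  V_Py = rω cosθ + a·ω_rod·cosφ = +0.55437 m/s.
|V_P| = √(V_Px² + V_Py²) = 2.1285 m/s.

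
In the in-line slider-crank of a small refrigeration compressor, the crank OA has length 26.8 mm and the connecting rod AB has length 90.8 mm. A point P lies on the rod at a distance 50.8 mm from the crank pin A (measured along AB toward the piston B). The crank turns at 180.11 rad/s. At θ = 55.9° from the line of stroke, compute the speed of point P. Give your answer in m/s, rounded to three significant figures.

ω = 180.1 rad/s.  Crank-pin speed |V_A| = rω = 4.8269 m/s, perpendicular to OA.
Rod angle: sinφ = −(r/L) sinθ ⇒ φ = -14.147°; ω_rod = −rω cosθ/√(L²−r²sin²θ) = -30.736 rad/s.
V_P = V_A + ω_rod × AP, with AP = 0.0508 m along the rod.
Components: V_Px = −rω sinθ − a·ω_rod·sinφ = -4.3786 m/s;  V_Py = rω cosθ + a·ω_rod·cosφ = +1.1921 m/s.
|V_P| = √(V_Px² + V_Py²) = 4.538 m/s.

4.54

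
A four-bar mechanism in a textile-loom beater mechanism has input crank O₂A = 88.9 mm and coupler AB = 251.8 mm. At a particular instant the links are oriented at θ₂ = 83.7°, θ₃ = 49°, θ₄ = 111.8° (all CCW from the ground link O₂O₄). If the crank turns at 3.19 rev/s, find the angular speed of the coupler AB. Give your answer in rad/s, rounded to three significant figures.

3.75

ω₂ = 20.04 rad/s (from 3.19 rev/s).
Differentiating the loop-closure r₂e^{iθ₂}+r₃e^{iθ₃}=r₁+r₄e^{iθ₄} gives r₂ω₂e^{iθ₂}+r₃ω₃e^{iθ₃}=r₄ω₄e^{iθ₄}.
Eliminating the other unknown: ω₃ = r₂ω₂ sin(θ₄−θ₂) / [r₃ sin(θ₃−θ₄)].
Numerator sine = +0.47101; denominator sine = -0.88942.
Result = 0.0889·20.04·(+0.47101) / (0.2518·(-0.88942)) = -3.7475 rad/s; magnitude 3.7475 rad/s.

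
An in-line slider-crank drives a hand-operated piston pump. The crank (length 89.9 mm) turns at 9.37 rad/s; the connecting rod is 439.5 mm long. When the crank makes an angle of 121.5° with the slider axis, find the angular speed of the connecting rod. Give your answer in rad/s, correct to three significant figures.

1.02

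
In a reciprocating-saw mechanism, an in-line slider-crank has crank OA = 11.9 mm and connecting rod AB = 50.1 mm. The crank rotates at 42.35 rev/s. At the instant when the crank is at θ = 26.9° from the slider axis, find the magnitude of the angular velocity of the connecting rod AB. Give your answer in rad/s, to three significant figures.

56.7

ω = 266.1 rad/s (converted from 42.35 rev/s).
The rod makes angle φ with the slider axis where L sinφ = r sinθ; differentiating, L cosφ·φ̇ = r ω cosθ.
L cosφ = √(L² − r² sin²θ) = 0.04981 m.
|ω_rod| = r ω |cosθ| / √(L² − r² sin²θ) = 0.0119·266.1·0.89180/0.04981 = 56.693 rad/s.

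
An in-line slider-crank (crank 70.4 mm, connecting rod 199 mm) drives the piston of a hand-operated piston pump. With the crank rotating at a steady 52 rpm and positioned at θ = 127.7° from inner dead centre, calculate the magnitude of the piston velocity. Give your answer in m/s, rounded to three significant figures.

0.235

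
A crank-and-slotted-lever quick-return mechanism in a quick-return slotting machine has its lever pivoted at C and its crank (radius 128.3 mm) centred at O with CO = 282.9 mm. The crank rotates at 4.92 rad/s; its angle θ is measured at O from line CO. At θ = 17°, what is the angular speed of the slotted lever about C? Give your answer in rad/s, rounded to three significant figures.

1.52

ω = 4.92 rad/s
Crank pin A relative to C: A = (d + r cosθ, r sinθ); lever angle φ = atan2(r sinθ, d + r cosθ).
Differentiating tanφ: φ̇ = rω(d cosθ + r)/(d² + r² + 2dr cosθ).
d² + r² + 2dr cosθ = |CA|² = 0.165914 m²;  d cosθ + r = +0.39884 m.
|ω_lever| = |0.1283·4.92·+0.39884| / 0.165914 = 1.5174 rad/s.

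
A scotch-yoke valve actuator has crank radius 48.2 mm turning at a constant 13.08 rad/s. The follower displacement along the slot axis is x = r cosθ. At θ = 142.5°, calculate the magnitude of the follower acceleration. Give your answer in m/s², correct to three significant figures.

ω = 13.08 rad/s
x = r cosθ ⇒ ẍ = −rω² cosθ (ω constant).
|a| = rω²|cosθ| = 0.0482·(13.08)²·|cos 142.5°| = 6.5423 m/s².

6.54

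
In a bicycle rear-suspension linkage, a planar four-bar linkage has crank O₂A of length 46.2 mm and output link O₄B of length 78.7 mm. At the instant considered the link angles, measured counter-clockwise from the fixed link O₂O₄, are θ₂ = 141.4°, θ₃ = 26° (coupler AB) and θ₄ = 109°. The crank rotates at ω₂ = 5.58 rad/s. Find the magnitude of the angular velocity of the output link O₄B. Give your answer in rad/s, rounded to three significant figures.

2.98

ω₂ = 5.58 rad/s
Differentiating the loop-closure r₂e^{iθ₂}+r₃e^{iθ₃}=r₁+r₄e^{iθ₄} gives r₂ω₂e^{iθ₂}+r₃ω₃e^{iθ₃}=r₄ω₄e^{iθ₄}.
Eliminating the other unknown: ω₄ = r₂ω₂ sin(θ₂−θ₃) / [r₄ sin(θ₄−θ₃)].
Numerator sine = +0.90334; denominator sine = +0.99255.
Result = 0.0462·5.58·(+0.90334) / (0.0787·(+0.99255)) = +2.9813 rad/s; magnitude 2.9813 rad/s.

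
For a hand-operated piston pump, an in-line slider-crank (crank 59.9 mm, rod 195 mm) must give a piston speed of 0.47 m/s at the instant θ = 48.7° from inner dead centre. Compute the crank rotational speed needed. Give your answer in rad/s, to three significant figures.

For an in-line slider-crank, |v_piston| = rω|sinθ|·[1 + r cosθ/√(L² − r² sin²θ)].
With r = 0.0599 m, L = 0.195 m, θ = 48.7°: the bracketed kinematic factor |dx/dθ| = 0.054377 m.
ω = v/|dx/dθ| = 0.47/0.054377 = 8.6433 rad/s.

8.64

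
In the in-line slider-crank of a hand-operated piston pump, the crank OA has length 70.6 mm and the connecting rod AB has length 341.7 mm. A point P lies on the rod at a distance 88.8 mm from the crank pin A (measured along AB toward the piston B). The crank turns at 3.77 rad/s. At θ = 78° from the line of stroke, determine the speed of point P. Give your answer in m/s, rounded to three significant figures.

0.266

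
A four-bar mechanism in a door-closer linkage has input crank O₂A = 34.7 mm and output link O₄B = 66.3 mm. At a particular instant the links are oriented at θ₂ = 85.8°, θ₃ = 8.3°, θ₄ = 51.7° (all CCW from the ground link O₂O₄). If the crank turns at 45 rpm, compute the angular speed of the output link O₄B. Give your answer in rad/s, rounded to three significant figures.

ω₂ = 4.712 rad/s (from 45 rpm).
Differentiating the loop-closure r₂e^{iθ₂}+r₃e^{iθ₃}=r₁+r₄e^{iθ₄} gives r₂ω₂e^{iθ₂}+r₃ω₃e^{iθ₃}=r₄ω₄e^{iθ₄}.
Eliminating the other unknown: ω₄ = r₂ω₂ sin(θ₂−θ₃) / [r₄ sin(θ₄−θ₃)].
Numerator sine = +0.97630; denominator sine = +0.68709.
Result = 0.0347·4.712·(+0.97630) / (0.0663·(+0.68709)) = +3.5045 rad/s; magnitude 3.5045 rad/s.

3.50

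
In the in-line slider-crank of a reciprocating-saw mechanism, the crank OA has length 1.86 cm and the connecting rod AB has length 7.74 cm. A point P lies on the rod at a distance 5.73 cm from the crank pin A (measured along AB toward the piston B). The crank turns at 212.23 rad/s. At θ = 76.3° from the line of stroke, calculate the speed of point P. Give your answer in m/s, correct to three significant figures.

ω = 212.2 rad/s.  Crank-pin speed |V_A| = rω = 3.9475 m/s, perpendicular to OA.
Rod angle: sinφ = −(r/L) sinθ ⇒ φ = -13.502°; ω_rod = −rω cosθ/√(L²−r²sin²θ) = -12.422 rad/s.
V_P = V_A + ω_rod × AP, with AP = 0.0573 m along the rod.
Components: V_Px = −rω sinθ − a·ω_rod·sinφ = -4.0014 m/s;  V_Py = rω cosθ + a·ω_rod·cosφ = +0.24279 m/s.
|V_P| = √(V_Px² + V_Py²) = 4.0087 m/s.

4.01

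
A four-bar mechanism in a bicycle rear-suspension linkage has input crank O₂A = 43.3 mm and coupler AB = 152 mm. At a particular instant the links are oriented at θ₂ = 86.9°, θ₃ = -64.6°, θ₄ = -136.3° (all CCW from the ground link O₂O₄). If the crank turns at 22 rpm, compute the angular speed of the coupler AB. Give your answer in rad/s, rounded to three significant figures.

ω₂ = 2.304 rad/s (from 22 rpm).
Differentiating the loop-closure r₂e^{iθ₂}+r₃e^{iθ₃}=r₁+r₄e^{iθ₄} gives r₂ω₂e^{iθ₂}+r₃ω₃e^{iθ₃}=r₄ω₄e^{iθ₄}.
Eliminating the other unknown: ω₃ = r₂ω₂ sin(θ₄−θ₂) / [r₃ sin(θ₃−θ₄)].
Numerator sine = +0.68455; denominator sine = +0.94943.
Result = 0.0433·2.304·(+0.68455) / (0.152·(+0.94943)) = +0.47319 rad/s; magnitude 0.47319 rad/s.

0.473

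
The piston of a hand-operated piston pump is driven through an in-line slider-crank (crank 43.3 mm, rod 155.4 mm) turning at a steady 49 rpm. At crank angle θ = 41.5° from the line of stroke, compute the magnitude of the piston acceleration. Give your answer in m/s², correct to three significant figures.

0.900

ω = 2π·49/60 = 5.131 rad/s
x(θ) = r cosθ + √(L² − r² sin²θ); with ω constant, a = ω²·d²x/dθ².
d²x/dθ² = −r cosθ − r²(cos2θ)/√u − r⁴ sin²2θ/(4u^{3/2}),  u = L² − r² sin²θ = 0.023326 m².
Substituting r = 0.0433 m, L = 0.1554 m, θ = 41.5°: d²x/dθ² = -0.034169 m.
a = ω²·d²x/dθ² = (5.131)²·(-0.034169) = -0.89966 m/s²;  |a| = 0.89966 m/s².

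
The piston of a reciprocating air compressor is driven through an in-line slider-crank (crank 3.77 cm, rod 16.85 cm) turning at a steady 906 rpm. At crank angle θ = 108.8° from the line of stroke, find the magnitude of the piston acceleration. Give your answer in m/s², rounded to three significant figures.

171

ω = 2π·906/60 = 94.88 rad/s
x(θ) = r cosθ + √(L² − r² sin²θ); with ω constant, a = ω²·d²x/dθ².
d²x/dθ² = −r cosθ − r²(cos2θ)/√u − r⁴ sin²2θ/(4u^{3/2}),  u = L² − r² sin²θ = 0.0271186 m².
Substituting r = 0.0377 m, L = 0.1685 m, θ = 108.8°: d²x/dθ² = +0.018945 m.
a = ω²·d²x/dθ² = (94.88)²·(+0.018945) = +170.54 m/s²;  |a| = 170.54 m/s².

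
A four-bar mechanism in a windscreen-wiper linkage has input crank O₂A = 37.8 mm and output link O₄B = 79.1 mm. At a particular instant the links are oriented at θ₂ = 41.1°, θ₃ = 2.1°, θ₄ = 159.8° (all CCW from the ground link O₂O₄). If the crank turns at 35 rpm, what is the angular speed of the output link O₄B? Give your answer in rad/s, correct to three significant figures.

ω₂ = 3.665 rad/s (from 35 rpm).
Differentiating the loop-closure r₂e^{iθ₂}+r₃e^{iθ₃}=r₁+r₄e^{iθ₄} gives r₂ω₂e^{iθ₂}+r₃ω₃e^{iθ₃}=r₄ω₄e^{iθ₄}.
Eliminating the other unknown: ω₄ = r₂ω₂ sin(θ₂−θ₃) / [r₄ sin(θ₄−θ₃)].
Numerator sine = +0.62932; denominator sine = +0.37946.
Result = 0.0378·3.665·(+0.62932) / (0.0791·(+0.37946)) = +2.9048 rad/s; magnitude 2.9048 rad/s.

2.90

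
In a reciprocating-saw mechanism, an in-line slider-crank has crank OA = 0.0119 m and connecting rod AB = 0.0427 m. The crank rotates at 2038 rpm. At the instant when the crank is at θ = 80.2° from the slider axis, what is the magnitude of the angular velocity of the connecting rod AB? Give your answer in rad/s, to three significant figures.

10.5

ω = 213.4 rad/s (converted from 2038 rpm).
The rod makes angle φ with the slider axis where L sinφ = r sinθ; differentiating, L cosφ·φ̇ = r ω cosθ.
L cosφ = √(L² − r² sin²θ) = 0.041058 m.
|ω_rod| = r ω |cosθ| / √(L² − r² sin²θ) = 0.0119·213.4·0.17021/0.041058 = 10.528 rad/s.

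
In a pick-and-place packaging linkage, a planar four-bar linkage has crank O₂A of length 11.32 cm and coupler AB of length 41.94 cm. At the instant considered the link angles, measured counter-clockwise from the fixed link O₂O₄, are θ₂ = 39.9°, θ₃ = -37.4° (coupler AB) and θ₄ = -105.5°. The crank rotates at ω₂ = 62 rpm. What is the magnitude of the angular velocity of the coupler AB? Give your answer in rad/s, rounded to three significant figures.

ω₂ = 6.493 rad/s (from 62 rpm).
Differentiating the loop-closure r₂e^{iθ₂}+r₃e^{iθ₃}=r₁+r₄e^{iθ₄} gives r₂ω₂e^{iθ₂}+r₃ω₃e^{iθ₃}=r₄ω₄e^{iθ₄}.
Eliminating the other unknown: ω₃ = r₂ω₂ sin(θ₄−θ₂) / [r₃ sin(θ₃−θ₄)].
Numerator sine = -0.56784; denominator sine = +0.92784.
Result = 0.1132·6.493·(-0.56784) / (0.4194·(+0.92784)) = -1.0725 rad/s; magnitude 1.0725 rad/s.

1.07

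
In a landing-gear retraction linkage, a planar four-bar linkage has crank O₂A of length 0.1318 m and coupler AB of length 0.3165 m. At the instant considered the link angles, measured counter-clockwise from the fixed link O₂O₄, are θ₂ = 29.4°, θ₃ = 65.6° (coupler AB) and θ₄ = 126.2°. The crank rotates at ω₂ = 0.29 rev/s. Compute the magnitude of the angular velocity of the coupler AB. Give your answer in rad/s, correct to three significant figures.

0.865

ω₂ = 1.822 rad/s (from 0.29 rev/s).
Differentiating the loop-closure r₂e^{iθ₂}+r₃e^{iθ₃}=r₁+r₄e^{iθ₄} gives r₂ω₂e^{iθ₂}+r₃ω₃e^{iθ₃}=r₄ω₄e^{iθ₄}.
Eliminating the other unknown: ω₃ = r₂ω₂ sin(θ₄−θ₂) / [r₃ sin(θ₃−θ₄)].
Numerator sine = +0.99297; denominator sine = -0.87121.
Result = 0.1318·1.822·(+0.99297) / (0.3165·(-0.87121)) = -0.86483 rad/s; magnitude 0.86483 rad/s.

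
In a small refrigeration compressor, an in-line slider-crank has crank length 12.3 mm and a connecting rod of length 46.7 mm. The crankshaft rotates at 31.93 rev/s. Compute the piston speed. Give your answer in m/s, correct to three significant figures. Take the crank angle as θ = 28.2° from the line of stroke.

ω = 2π·31.9 = 200.6 rad/s
For an in-line slider-crank, x = r cosθ + √(L² − r² sin²θ), so v = −rω sinθ·[1 + r cosθ/√(L² − r² sin²θ)].
With r = 0.0123 m, L = 0.0467 m, θ = 28.2°: √(L² − r² sin²θ) = 0.046337 m.
v = −0.0123·200.6·0.47255·[1 + 0.0123·0.88130/0.046337] = -1.4389 m/s.
|v| = 1.4389 m/s.

1.44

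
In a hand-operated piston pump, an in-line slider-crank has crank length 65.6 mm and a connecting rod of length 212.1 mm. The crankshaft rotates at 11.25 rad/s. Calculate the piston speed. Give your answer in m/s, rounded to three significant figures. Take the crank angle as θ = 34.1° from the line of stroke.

ω = 11.25 rad/s
For an in-line slider-crank, x = r cosθ + √(L² − r² sin²θ), so v = −rω sinθ·[1 + r cosθ/√(L² − r² sin²θ)].
With r = 0.0656 m, L = 0.2121 m, θ = 34.1°: √(L² − r² sin²θ) = 0.20889 m.
v = −0.0656·11.25·0.56064·[1 + 0.0656·0.82806/0.20889] = -0.52135 m/s.
|v| = 0.52135 m/s.

0.521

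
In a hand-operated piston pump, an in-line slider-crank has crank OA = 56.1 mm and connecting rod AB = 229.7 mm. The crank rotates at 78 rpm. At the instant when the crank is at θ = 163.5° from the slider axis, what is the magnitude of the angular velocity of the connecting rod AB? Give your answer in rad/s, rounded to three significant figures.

1.92

ω = 8.168 rad/s (converted from 78 rpm).
The rod makes angle φ with the slider axis where L sinφ = r sinθ; differentiating, L cosφ·φ̇ = r ω cosθ.
L cosφ = √(L² − r² sin²θ) = 0.22915 m.
|ω_rod| = r ω |cosθ| / √(L² − r² sin²θ) = 0.0561·8.168·0.95882/0.22915 = 1.9174 rad/s.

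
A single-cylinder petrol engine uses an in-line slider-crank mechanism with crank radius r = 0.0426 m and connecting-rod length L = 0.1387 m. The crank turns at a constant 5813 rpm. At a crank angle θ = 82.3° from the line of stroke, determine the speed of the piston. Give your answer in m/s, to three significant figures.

ω = 2π·5813/60 = 608.7 rad/s
For an in-line slider-crank, x = r cosθ + √(L² − r² sin²θ), so v = −rω sinθ·[1 + r cosθ/√(L² − r² sin²θ)].
With r = 0.0426 m, L = 0.1387 m, θ = 82.3°: √(L² − r² sin²θ) = 0.13212 m.
v = −0.0426·608.7·0.99098·[1 + 0.0426·0.13399/0.13212] = -26.809 m/s.
|v| = 26.809 m/s.

26.8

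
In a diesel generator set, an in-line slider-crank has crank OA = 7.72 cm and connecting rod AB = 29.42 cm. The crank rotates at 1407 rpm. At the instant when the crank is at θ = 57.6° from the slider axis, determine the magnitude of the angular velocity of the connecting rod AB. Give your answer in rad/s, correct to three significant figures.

21.2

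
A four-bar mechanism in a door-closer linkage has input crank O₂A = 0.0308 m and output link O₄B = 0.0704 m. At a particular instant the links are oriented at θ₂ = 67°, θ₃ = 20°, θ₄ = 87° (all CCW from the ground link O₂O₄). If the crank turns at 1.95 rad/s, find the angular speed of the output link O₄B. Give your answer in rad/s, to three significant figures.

0.678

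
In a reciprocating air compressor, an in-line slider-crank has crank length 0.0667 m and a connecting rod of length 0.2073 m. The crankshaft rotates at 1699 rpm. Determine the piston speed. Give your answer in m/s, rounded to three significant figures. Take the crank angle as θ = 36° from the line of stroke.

8.82

ω = 2π·1699/60 = 177.9 rad/s
For an in-line slider-crank, x = r cosθ + √(L² − r² sin²θ), so v = −rω sinθ·[1 + r cosθ/√(L² − r² sin²θ)].
With r = 0.0667 m, L = 0.2073 m, θ = 36°: √(L² − r² sin²θ) = 0.20356 m.
v = −0.0667·177.9·0.58779·[1 + 0.0667·0.80902/0.20356] = -8.8245 m/s.
|v| = 8.8245 m/s.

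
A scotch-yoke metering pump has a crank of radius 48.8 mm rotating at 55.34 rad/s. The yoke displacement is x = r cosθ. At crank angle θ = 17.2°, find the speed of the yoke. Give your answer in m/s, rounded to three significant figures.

0.799

ω = 55.34 rad/s
x = r cosθ ⇒ ẋ = −rω sinθ.
|v| = rω|sinθ| = 0.0488·55.34·|sin 17.2°| = 0.79859 m/s.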